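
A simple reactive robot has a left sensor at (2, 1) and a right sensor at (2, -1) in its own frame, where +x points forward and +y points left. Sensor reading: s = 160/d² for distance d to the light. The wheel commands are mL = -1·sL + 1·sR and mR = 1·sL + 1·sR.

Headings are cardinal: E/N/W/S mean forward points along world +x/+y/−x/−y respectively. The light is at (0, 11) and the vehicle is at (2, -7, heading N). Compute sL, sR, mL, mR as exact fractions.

left sensor world pos  = (1, -5); dL² = 257
right sensor world pos = (3, -5); dR² = 265
sL = 160/257 = 160/257
sR = 160/265 = 32/53
mL = -1·sL + 1·sR = -256/13621
mR = 1·sL + 1·sR = 16704/13621

160/257 32/53 -256/13621 16704/13621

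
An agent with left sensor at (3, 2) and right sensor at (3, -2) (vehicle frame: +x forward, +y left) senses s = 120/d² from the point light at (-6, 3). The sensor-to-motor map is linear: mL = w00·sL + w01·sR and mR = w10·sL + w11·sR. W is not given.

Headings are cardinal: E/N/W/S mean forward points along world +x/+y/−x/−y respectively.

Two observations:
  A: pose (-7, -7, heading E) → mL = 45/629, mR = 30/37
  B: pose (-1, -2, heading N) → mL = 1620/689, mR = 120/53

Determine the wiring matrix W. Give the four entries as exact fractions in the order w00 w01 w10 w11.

1/2 -1 0 1

obs A: pose=(-7,-7,E) → sL=30/17, sR=30/37, mL=45/629, mR=30/37
obs B: pose=(-1,-2,N) → sL=120/13, sR=120/53, mL=1620/689, mR=120/53
sensor matrix S = [[30/17, 30/37], [120/13, 120/53]]; det S = -1512000/433381
solve [mL_A; mL_B] = S·[w00; w01] and [mR_A; mR_B] = S·[w10; w11]:
  w00 = 1/2, w01 = -1, w10 = 0, w11 = 1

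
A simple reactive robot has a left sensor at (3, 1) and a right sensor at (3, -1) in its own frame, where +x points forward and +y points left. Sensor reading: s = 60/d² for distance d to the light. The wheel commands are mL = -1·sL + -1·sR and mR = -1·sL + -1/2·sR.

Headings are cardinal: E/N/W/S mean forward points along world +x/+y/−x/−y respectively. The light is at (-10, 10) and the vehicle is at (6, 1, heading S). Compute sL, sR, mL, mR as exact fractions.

left sensor world pos  = (7, -2); dL² = 433
right sensor world pos = (5, -2); dR² = 369
sL = 60/433 = 60/433
sR = 60/369 = 20/123
mL = -1·sL + -1·sR = -16040/53259
mR = -1·sL + -1/2·sR = -11710/53259

60/433 20/123 -16040/53259 -11710/53259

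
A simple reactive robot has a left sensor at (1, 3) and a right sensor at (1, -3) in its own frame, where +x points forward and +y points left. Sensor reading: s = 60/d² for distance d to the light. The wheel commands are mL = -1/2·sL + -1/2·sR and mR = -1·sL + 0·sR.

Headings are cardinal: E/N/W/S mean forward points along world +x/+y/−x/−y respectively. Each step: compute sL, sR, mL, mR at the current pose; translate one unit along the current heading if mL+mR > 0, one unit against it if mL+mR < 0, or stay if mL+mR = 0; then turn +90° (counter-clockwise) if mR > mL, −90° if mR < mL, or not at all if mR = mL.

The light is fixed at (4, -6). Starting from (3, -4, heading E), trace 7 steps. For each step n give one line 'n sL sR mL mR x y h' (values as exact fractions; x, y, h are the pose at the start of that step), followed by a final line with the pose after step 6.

n=0: pose=(3,-4,E); sL=12/5, sR=60; mL=-156/5, mR=-12/5; mL+mR=-168/5 → advance -1; mR−mL=144/5 → turn +1·90°
n=1: pose=(2,-4,N); sL=30/17, sR=6; mL=-66/17, mR=-30/17; mL+mR=-96/17 → advance -1; mR−mL=36/17 → turn +1·90°
n=2: pose=(2,-5,W); sL=60/13, sR=12/5; mL=-228/65, mR=-60/13; mL+mR=-528/65 → advance -1; mR−mL=-72/65 → turn -1·90°
n=3: pose=(3,-5,N); sL=3, sR=15/2; mL=-21/4, mR=-3; mL+mR=-33/4 → advance -1; mR−mL=9/4 → turn +1·90°
n=4: pose=(3,-6,W); sL=60/13, sR=60/13; mL=-60/13, mR=-60/13; mL+mR=-120/13 → advance -1; mR−mL=0 → turn +0·90°
n=5: pose=(4,-6,W); sL=6, sR=6; mL=-6, mR=-6; mL+mR=-12 → advance -1; mR−mL=0 → turn +0·90°
n=6: pose=(5,-6,W); sL=20/3, sR=20/3; mL=-20/3, mR=-20/3; mL+mR=-40/3 → advance -1; mR−mL=0 → turn +0·90°

0 12/5 60 -156/5 -12/5 3 -4 E
1 30/17 6 -66/17 -30/17 2 -4 N
2 60/13 12/5 -228/65 -60/13 2 -5 W
3 3 15/2 -21/4 -3 3 -5 N
4 60/13 60/13 -60/13 -60/13 3 -6 W
5 6 6 -6 -6 4 -6 W
6 20/3 20/3 -20/3 -20/3 5 -6 W
final 6 -6 W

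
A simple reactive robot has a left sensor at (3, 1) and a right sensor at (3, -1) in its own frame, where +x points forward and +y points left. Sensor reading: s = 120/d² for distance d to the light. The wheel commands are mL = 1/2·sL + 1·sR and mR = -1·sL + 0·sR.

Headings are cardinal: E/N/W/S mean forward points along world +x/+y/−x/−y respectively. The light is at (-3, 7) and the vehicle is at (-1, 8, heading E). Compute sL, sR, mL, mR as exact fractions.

120/29 24/5 996/145 -120/29

left sensor world pos  = (2, 9); dL² = 29
right sensor world pos = (2, 7); dR² = 25
sL = 120/29 = 120/29
sR = 120/25 = 24/5
mL = 1/2·sL + 1·sR = 996/145
mR = -1·sL + 0·sR = -120/29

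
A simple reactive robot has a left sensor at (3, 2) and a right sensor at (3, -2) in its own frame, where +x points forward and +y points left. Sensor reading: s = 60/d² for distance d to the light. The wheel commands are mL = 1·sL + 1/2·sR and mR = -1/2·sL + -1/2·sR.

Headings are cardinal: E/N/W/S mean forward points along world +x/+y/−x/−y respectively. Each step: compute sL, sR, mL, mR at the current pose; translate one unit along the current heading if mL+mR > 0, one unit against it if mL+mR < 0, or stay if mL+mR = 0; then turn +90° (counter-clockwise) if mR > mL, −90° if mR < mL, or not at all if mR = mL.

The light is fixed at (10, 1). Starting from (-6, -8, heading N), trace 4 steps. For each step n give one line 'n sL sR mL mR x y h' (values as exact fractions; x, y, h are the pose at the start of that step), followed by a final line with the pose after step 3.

n=0: pose=(-6,-8,N); sL=1/6, sR=15/58; mL=103/348, mR=-37/174; mL+mR=1/12 → advance +1; mR−mL=-59/116 → turn -1·90°
n=1: pose=(-6,-7,E); sL=12/41, sR=60/269; mL=4458/11029, mR=-2844/11029; mL+mR=6/41 → advance +1; mR−mL=-7302/11029 → turn -1·90°
n=2: pose=(-5,-7,S); sL=6/29, sR=6/41; mL=333/1189, mR=-210/1189; mL+mR=3/29 → advance +1; mR−mL=-543/1189 → turn -1·90°
n=3: pose=(-5,-8,W); sL=12/89, sR=60/373; mL=7146/33197, mR=-4908/33197; mL+mR=6/89 → advance +1; mR−mL=-12054/33197 → turn -1·90°

0 1/6 15/58 103/348 -37/174 -6 -8 N
1 12/41 60/269 4458/11029 -2844/11029 -6 -7 E
2 6/29 6/41 333/1189 -210/1189 -5 -7 S
3 12/89 60/373 7146/33197 -4908/33197 -5 -8 W
final -6 -8 N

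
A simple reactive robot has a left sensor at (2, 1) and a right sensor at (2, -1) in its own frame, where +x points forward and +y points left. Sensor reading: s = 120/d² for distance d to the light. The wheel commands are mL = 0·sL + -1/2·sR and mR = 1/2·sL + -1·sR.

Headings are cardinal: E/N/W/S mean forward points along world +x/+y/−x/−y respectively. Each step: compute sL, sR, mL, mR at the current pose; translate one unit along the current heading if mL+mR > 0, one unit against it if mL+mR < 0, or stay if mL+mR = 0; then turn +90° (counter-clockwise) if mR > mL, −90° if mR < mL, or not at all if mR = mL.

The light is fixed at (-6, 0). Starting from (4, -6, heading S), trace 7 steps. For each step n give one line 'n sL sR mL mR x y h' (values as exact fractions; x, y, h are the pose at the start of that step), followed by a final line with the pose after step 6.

n=0: pose=(4,-6,S); sL=24/37, sR=24/29; mL=-12/29, mR=-540/1073; mL+mR=-984/1073 → advance -1; mR−mL=-96/1073 → turn -1·90°
n=1: pose=(4,-5,W); sL=6/5, sR=3/2; mL=-3/4, mR=-9/10; mL+mR=-33/20 → advance -1; mR−mL=-3/20 → turn -1·90°
n=2: pose=(5,-5,N); sL=120/109, sR=40/51; mL=-20/51, mR=-1300/5559; mL+mR=-1160/1853 → advance -1; mR−mL=880/5559 → turn +1·90°
n=3: pose=(5,-6,W); sL=12/13, sR=60/53; mL=-30/53, mR=-462/689; mL+mR=-852/689 → advance -1; mR−mL=-72/689 → turn -1·90°
n=4: pose=(6,-6,N); sL=120/137, sR=24/37; mL=-12/37, mR=-1068/5069; mL+mR=-2712/5069 → advance -1; mR−mL=576/5069 → turn +1·90°
n=5: pose=(6,-7,W); sL=30/41, sR=15/17; mL=-15/34, mR=-360/697; mL+mR=-1335/1394 → advance -1; mR−mL=-105/1394 → turn -1·90°
n=6: pose=(7,-7,N); sL=120/169, sR=120/221; mL=-60/221, mR=-540/2873; mL+mR=-1320/2873 → advance -1; mR−mL=240/2873 → turn +1·90°

0 24/37 24/29 -12/29 -540/1073 4 -6 S
1 6/5 3/2 -3/4 -9/10 4 -5 W
2 120/109 40/51 -20/51 -1300/5559 5 -5 N
3 12/13 60/53 -30/53 -462/689 5 -6 W
4 120/137 24/37 -12/37 -1068/5069 6 -6 N
5 30/41 15/17 -15/34 -360/697 6 -7 W
6 120/169 120/221 -60/221 -540/2873 7 -7 N
final 7 -8 W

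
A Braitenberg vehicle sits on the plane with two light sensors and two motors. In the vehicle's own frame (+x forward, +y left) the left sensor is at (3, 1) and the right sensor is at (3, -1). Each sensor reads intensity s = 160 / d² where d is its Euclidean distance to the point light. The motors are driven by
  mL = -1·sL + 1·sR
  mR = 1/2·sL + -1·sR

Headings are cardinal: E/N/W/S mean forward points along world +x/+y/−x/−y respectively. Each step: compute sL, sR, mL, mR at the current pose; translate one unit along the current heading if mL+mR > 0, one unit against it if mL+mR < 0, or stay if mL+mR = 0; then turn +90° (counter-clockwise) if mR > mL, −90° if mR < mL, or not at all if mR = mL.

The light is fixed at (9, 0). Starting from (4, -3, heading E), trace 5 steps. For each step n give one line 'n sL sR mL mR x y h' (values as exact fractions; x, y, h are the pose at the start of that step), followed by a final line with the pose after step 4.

n=0: pose=(4,-3,E); sL=20, sR=8; mL=-12, mR=2; mL+mR=-10 → advance -1; mR−mL=14 → turn +1·90°
n=1: pose=(3,-3,N); sL=160/49, sR=32/5; mL=768/245, mR=-1168/245; mL+mR=-80/49 → advance -1; mR−mL=-1936/245 → turn -1·90°
n=2: pose=(3,-4,E); sL=80/9, sR=80/17; mL=-640/153, mR=-40/153; mL+mR=-40/9 → advance -1; mR−mL=200/51 → turn +1·90°
n=3: pose=(2,-4,N); sL=32/13, sR=160/37; mL=896/481, mR=-1488/481; mL+mR=-16/13 → advance -1; mR−mL=-2384/481 → turn -1·90°
n=4: pose=(2,-5,E); sL=5, sR=40/13; mL=-25/13, mR=-15/26; mL+mR=-5/2 → advance -1; mR−mL=35/26 → turn +1·90°

0 20 8 -12 2 4 -3 E
1 160/49 32/5 768/245 -1168/245 3 -3 N
2 80/9 80/17 -640/153 -40/153 3 -4 E
3 32/13 160/37 896/481 -1488/481 2 -4 N
4 5 40/13 -25/13 -15/26 2 -5 E
final 1 -5 N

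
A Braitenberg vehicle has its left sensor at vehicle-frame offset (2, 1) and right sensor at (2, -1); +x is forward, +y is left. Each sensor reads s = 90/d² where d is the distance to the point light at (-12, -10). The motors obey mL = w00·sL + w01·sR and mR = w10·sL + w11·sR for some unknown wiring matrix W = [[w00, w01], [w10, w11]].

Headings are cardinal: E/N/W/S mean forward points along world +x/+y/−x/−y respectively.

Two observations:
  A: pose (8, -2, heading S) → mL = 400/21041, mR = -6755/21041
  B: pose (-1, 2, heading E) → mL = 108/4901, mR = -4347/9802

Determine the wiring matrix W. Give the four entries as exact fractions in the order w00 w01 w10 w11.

-1/2 1/2 -1/2 -1

obs A: pose=(8,-2,S) → sL=10/53, sR=90/397, mL=400/21041, mR=-6755/21041
obs B: pose=(-1,2,E) → sL=45/169, sR=9/29, mL=108/4901, mR=-4347/9802
sensor matrix S = [[10/53, 90/397], [45/169, 9/29]]; det S = -186480/103121941
solve [mL_A; mL_B] = S·[w00; w01] and [mR_A; mR_B] = S·[w10; w11]:
  w00 = -1/2, w01 = 1/2, w10 = -1/2, w11 = -1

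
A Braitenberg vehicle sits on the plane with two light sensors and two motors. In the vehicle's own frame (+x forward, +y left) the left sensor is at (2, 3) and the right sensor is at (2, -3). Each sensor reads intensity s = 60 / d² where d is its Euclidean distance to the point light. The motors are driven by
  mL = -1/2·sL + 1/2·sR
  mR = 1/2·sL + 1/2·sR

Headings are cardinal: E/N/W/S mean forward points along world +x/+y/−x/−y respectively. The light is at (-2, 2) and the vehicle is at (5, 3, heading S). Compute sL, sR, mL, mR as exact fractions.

left sensor world pos  = (8, 1); dL² = 101
right sensor world pos = (2, 1); dR² = 17
sL = 60/101 = 60/101
sR = 60/17 = 60/17
mL = -1/2·sL + 1/2·sR = 2520/1717
mR = 1/2·sL + 1/2·sR = 3540/1717

60/101 60/17 2520/1717 3540/1717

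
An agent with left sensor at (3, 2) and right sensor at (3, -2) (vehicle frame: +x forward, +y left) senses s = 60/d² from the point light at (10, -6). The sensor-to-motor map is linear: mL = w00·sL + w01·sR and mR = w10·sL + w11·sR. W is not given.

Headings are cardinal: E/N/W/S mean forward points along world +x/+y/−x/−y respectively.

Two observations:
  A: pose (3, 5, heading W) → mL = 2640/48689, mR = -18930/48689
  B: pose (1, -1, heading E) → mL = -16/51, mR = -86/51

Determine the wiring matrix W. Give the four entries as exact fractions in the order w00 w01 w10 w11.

1/2 -1/2 -1/2 -1

obs A: pose=(3,5,W) → sL=60/181, sR=60/269, mL=2640/48689, mR=-18930/48689
obs B: pose=(1,-1,E) → sL=12/17, sR=4/3, mL=-16/51, mR=-86/51
sensor matrix S = [[60/181, 60/269], [12/17, 4/3]]; det S = 235520/827713
solve [mL_A; mL_B] = S·[w00; w01] and [mR_A; mR_B] = S·[w10; w11]:
  w00 = 1/2, w01 = -1/2, w10 = -1/2, w11 = -1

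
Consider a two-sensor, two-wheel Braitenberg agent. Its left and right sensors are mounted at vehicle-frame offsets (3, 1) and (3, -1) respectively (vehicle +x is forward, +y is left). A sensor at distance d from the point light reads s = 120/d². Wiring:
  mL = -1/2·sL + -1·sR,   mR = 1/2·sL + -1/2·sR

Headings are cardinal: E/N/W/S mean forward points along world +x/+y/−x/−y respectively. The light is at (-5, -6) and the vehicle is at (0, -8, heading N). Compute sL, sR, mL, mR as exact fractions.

120/17 120/37 -4260/629 1200/629

left sensor world pos  = (-1, -5); dL² = 17
right sensor world pos = (1, -5); dR² = 37
sL = 120/17 = 120/17
sR = 120/37 = 120/37
mL = -1/2·sL + -1·sR = -4260/629
mR = 1/2·sL + -1/2·sR = 1200/629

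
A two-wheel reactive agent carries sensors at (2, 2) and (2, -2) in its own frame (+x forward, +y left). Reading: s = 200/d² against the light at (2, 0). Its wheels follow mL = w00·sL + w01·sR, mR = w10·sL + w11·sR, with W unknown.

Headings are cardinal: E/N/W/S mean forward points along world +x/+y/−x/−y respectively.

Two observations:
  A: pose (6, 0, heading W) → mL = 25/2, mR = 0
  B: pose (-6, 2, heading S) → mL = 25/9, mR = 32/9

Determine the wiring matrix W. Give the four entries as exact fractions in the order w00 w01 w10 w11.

1/2 0 1 -1

obs A: pose=(6,0,W) → sL=25, sR=25, mL=25/2, mR=0
obs B: pose=(-6,2,S) → sL=50/9, sR=2, mL=25/9, mR=32/9
sensor matrix S = [[25, 25], [50/9, 2]]; det S = -800/9
solve [mL_A; mL_B] = S·[w00; w01] and [mR_A; mR_B] = S·[w10; w11]:
  w00 = 1/2, w01 = 0, w10 = 1, w11 = -1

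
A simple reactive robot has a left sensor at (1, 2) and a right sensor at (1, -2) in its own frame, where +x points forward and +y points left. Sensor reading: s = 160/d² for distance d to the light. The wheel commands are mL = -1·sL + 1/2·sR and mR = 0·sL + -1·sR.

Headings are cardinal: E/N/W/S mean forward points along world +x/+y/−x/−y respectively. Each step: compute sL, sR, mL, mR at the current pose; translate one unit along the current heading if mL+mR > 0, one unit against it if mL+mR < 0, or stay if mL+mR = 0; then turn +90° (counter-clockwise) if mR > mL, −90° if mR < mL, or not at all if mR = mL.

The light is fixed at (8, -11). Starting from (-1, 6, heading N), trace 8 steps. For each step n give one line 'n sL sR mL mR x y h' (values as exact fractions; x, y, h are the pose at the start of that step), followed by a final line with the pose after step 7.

n=0: pose=(-1,6,N); sL=32/89, sR=160/373; mL=-4816/33197, mR=-160/373; mL+mR=-19056/33197 → advance -1; mR−mL=-9424/33197 → turn -1·90°
n=1: pose=(-1,5,E); sL=40/97, sR=8/13; mL=-132/1261, mR=-8/13; mL+mR=-908/1261 → advance -1; mR−mL=-644/1261 → turn -1·90°
n=2: pose=(-2,5,S); sL=160/289, sR=160/369; mL=-35920/106641, mR=-160/369; mL+mR=-82160/106641 → advance -1; mR−mL=-3440/35547 → turn -1·90°
n=3: pose=(-2,6,W); sL=80/173, sR=80/241; mL=-12360/41693, mR=-80/241; mL+mR=-26200/41693 → advance -1; mR−mL=-1480/41693 → turn -1·90°
n=4: pose=(-1,6,N); sL=32/89, sR=160/373; mL=-4816/33197, mR=-160/373; mL+mR=-19056/33197 → advance -1; mR−mL=-9424/33197 → turn -1·90°
n=5: pose=(-1,5,E); sL=40/97, sR=8/13; mL=-132/1261, mR=-8/13; mL+mR=-908/1261 → advance -1; mR−mL=-644/1261 → turn -1·90°
n=6: pose=(-2,5,S); sL=160/289, sR=160/369; mL=-35920/106641, mR=-160/369; mL+mR=-82160/106641 → advance -1; mR−mL=-3440/35547 → turn -1·90°
n=7: pose=(-2,6,W); sL=80/173, sR=80/241; mL=-12360/41693, mR=-80/241; mL+mR=-26200/41693 → advance -1; mR−mL=-1480/41693 → turn -1·90°

0 32/89 160/373 -4816/33197 -160/373 -1 6 N
1 40/97 8/13 -132/1261 -8/13 -1 5 E
2 160/289 160/369 -35920/106641 -160/369 -2 5 S
3 80/173 80/241 -12360/41693 -80/241 -2 6 W
4 32/89 160/373 -4816/33197 -160/373 -1 6 N
5 40/97 8/13 -132/1261 -8/13 -1 5 E
6 160/289 160/369 -35920/106641 -160/369 -2 5 S
7 80/173 80/241 -12360/41693 -80/241 -2 6 W
final -1 6 N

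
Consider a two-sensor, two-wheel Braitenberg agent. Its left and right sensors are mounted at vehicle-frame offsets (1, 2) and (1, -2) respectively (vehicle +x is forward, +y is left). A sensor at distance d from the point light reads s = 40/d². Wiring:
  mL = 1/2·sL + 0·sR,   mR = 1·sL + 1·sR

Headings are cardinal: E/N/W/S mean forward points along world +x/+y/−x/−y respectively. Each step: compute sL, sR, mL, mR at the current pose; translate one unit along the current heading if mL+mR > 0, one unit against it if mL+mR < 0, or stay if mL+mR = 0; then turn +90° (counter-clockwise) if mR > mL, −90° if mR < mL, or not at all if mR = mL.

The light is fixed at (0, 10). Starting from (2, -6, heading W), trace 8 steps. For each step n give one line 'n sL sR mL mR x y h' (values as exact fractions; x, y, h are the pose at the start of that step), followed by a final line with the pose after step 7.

n=0: pose=(2,-6,W); sL=8/65, sR=40/197; mL=4/65, mR=4176/12805; mL+mR=4964/12805 → advance +1; mR−mL=3388/12805 → turn +1·90°
n=1: pose=(1,-6,S); sL=20/149, sR=4/29; mL=10/149, mR=1176/4321; mL+mR=1466/4321 → advance +1; mR−mL=886/4321 → turn +1·90°
n=2: pose=(1,-7,E); sL=40/229, sR=8/73; mL=20/229, mR=4752/16717; mL+mR=6212/16717 → advance +1; mR−mL=3292/16717 → turn +1·90°
n=3: pose=(2,-7,N); sL=5/32, sR=5/34; mL=5/64, mR=165/544; mL+mR=415/1088 → advance +1; mR−mL=245/1088 → turn +1·90°
n=4: pose=(2,-6,W); sL=8/65, sR=40/197; mL=4/65, mR=4176/12805; mL+mR=4964/12805 → advance +1; mR−mL=3388/12805 → turn +1·90°
n=5: pose=(1,-6,S); sL=20/149, sR=4/29; mL=10/149, mR=1176/4321; mL+mR=1466/4321 → advance +1; mR−mL=886/4321 → turn +1·90°
n=6: pose=(1,-7,E); sL=40/229, sR=8/73; mL=20/229, mR=4752/16717; mL+mR=6212/16717 → advance +1; mR−mL=3292/16717 → turn +1·90°
n=7: pose=(2,-7,N); sL=5/32, sR=5/34; mL=5/64, mR=165/544; mL+mR=415/1088 → advance +1; mR−mL=245/1088 → turn +1·90°

0 8/65 40/197 4/65 4176/12805 2 -6 W
1 20/149 4/29 10/149 1176/4321 1 -6 S
2 40/229 8/73 20/229 4752/16717 1 -7 E
3 5/32 5/34 5/64 165/544 2 -7 N
4 8/65 40/197 4/65 4176/12805 2 -6 W
5 20/149 4/29 10/149 1176/4321 1 -6 S
6 40/229 8/73 20/229 4752/16717 1 -7 E
7 5/32 5/34 5/64 165/544 2 -7 N
final 2 -6 W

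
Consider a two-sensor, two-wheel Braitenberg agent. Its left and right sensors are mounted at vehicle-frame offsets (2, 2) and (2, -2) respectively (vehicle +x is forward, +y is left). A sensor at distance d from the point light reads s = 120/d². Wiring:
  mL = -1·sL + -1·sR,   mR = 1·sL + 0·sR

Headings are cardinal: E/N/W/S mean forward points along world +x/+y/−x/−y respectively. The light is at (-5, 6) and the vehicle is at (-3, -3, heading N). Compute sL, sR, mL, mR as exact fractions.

left sensor world pos  = (-5, -1); dL² = 49
right sensor world pos = (-1, -1); dR² = 65
sL = 120/49 = 120/49
sR = 120/65 = 24/13
mL = -1·sL + -1·sR = -2736/637
mR = 1·sL + 0·sR = 120/49

120/49 24/13 -2736/637 120/49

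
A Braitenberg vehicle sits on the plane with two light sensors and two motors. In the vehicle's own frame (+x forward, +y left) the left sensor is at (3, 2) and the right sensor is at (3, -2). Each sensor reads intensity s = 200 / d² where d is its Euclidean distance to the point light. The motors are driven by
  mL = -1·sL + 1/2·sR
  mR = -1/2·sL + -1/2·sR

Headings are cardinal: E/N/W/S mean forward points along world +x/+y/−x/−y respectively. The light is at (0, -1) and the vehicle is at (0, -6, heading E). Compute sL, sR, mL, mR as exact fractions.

left sensor world pos  = (3, -4); dL² = 18
right sensor world pos = (3, -8); dR² = 58
sL = 200/18 = 100/9
sR = 200/58 = 100/29
mL = -1·sL + 1/2·sR = -2450/261
mR = -1/2·sL + -1/2·sR = -1900/261

100/9 100/29 -2450/261 -1900/261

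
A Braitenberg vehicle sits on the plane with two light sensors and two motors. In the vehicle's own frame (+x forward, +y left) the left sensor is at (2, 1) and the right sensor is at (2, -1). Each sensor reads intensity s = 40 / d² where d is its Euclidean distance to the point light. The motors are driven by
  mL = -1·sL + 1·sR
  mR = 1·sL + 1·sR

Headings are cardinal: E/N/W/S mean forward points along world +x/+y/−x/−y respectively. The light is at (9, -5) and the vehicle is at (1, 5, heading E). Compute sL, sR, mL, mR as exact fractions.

40/157 40/117 1600/18369 10960/18369

left sensor world pos  = (3, 6); dL² = 157
right sensor world pos = (3, 4); dR² = 117
sL = 40/157 = 40/157
sR = 40/117 = 40/117
mL = -1·sL + 1·sR = 1600/18369
mR = 1·sL + 1·sR = 10960/18369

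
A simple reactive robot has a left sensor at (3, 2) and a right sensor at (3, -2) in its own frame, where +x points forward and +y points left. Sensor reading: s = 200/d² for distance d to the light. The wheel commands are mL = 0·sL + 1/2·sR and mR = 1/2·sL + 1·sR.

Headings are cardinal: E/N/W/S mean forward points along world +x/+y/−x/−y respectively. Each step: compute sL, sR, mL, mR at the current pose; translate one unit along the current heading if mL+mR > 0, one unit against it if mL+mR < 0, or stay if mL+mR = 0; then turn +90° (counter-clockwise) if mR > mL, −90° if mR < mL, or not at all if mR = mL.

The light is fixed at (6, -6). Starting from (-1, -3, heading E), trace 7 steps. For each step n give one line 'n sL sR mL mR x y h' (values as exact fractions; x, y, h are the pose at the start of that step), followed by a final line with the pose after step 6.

n=0: pose=(-1,-3,E); sL=200/41, sR=200/17; mL=100/17, mR=9900/697; mL+mR=14000/697 → advance +1; mR−mL=5800/697 → turn +1·90°
n=1: pose=(0,-3,N); sL=2, sR=50/13; mL=25/13, mR=63/13; mL+mR=88/13 → advance +1; mR−mL=38/13 → turn +1·90°
n=2: pose=(0,-2,W); sL=40/17, sR=200/117; mL=100/117, mR=5740/1989; mL+mR=2480/663 → advance +1; mR−mL=4040/1989 → turn +1·90°
n=3: pose=(-1,-2,S); sL=100/13, sR=100/41; mL=50/41, mR=3350/533; mL+mR=4000/533 → advance +1; mR−mL=2700/533 → turn +1·90°
n=4: pose=(-1,-3,E); sL=200/41, sR=200/17; mL=100/17, mR=9900/697; mL+mR=14000/697 → advance +1; mR−mL=5800/697 → turn +1·90°
n=5: pose=(0,-3,N); sL=2, sR=50/13; mL=25/13, mR=63/13; mL+mR=88/13 → advance +1; mR−mL=38/13 → turn +1·90°
n=6: pose=(0,-2,W); sL=40/17, sR=200/117; mL=100/117, mR=5740/1989; mL+mR=2480/663 → advance +1; mR−mL=4040/1989 → turn +1·90°

0 200/41 200/17 100/17 9900/697 -1 -3 E
1 2 50/13 25/13 63/13 0 -3 N
2 40/17 200/117 100/117 5740/1989 0 -2 W
3 100/13 100/41 50/41 3350/533 -1 -2 S
4 200/41 200/17 100/17 9900/697 -1 -3 E
5 2 50/13 25/13 63/13 0 -3 N
6 40/17 200/117 100/117 5740/1989 0 -2 W
final -1 -2 S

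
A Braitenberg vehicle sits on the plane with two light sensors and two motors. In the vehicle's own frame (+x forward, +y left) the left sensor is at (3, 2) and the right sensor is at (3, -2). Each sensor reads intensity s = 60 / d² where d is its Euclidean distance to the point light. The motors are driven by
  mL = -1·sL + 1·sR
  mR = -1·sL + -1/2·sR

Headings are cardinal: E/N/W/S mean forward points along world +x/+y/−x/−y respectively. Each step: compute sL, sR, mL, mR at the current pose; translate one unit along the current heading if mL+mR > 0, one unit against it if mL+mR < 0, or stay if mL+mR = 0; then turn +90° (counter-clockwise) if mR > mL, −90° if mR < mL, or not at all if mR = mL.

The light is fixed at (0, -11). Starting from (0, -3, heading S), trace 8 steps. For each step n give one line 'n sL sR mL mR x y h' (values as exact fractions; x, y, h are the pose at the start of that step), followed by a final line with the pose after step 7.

0 60/29 60/29 0 -90/29 0 -3 S
1 30/29 6/13 -216/377 -477/377 0 -2 W
2 12/29 20/51 -32/1479 -902/1479 1 -2 N
3 15/29 15/13 240/377 -825/754 1 -3 E
4 60/29 60/29 0 -90/29 0 -3 S
5 30/29 6/13 -216/377 -477/377 0 -2 W
6 12/29 20/51 -32/1479 -902/1479 1 -2 N
7 15/29 15/13 240/377 -825/754 1 -3 E
final 0 -3 S

n=0: pose=(0,-3,S); sL=60/29, sR=60/29; mL=0, mR=-90/29; mL+mR=-90/29 → advance -1; mR−mL=-90/29 → turn -1·90°
n=1: pose=(0,-2,W); sL=30/29, sR=6/13; mL=-216/377, mR=-477/377; mL+mR=-693/377 → advance -1; mR−mL=-9/13 → turn -1·90°
n=2: pose=(1,-2,N); sL=12/29, sR=20/51; mL=-32/1479, mR=-902/1479; mL+mR=-934/1479 → advance -1; mR−mL=-10/17 → turn -1·90°
n=3: pose=(1,-3,E); sL=15/29, sR=15/13; mL=240/377, mR=-825/754; mL+mR=-345/754 → advance -1; mR−mL=-45/26 → turn -1·90°
n=4: pose=(0,-3,S); sL=60/29, sR=60/29; mL=0, mR=-90/29; mL+mR=-90/29 → advance -1; mR−mL=-90/29 → turn -1·90°
n=5: pose=(0,-2,W); sL=30/29, sR=6/13; mL=-216/377, mR=-477/377; mL+mR=-693/377 → advance -1; mR−mL=-9/13 → turn -1·90°
n=6: pose=(1,-2,N); sL=12/29, sR=20/51; mL=-32/1479, mR=-902/1479; mL+mR=-934/1479 → advance -1; mR−mL=-10/17 → turn -1·90°
n=7: pose=(1,-3,E); sL=15/29, sR=15/13; mL=240/377, mR=-825/754; mL+mR=-345/754 → advance -1; mR−mL=-45/26 → turn -1·90°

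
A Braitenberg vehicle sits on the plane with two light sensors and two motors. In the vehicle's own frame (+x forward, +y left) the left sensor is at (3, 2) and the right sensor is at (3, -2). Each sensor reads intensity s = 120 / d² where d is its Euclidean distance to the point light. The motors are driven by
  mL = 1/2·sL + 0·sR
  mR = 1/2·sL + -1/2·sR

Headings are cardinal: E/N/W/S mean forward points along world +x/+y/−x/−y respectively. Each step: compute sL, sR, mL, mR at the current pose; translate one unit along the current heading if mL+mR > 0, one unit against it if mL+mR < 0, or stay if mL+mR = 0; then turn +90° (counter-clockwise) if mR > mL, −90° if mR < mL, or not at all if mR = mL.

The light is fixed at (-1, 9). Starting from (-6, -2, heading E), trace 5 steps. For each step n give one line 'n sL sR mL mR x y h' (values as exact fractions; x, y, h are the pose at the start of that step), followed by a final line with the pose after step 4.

n=0: pose=(-6,-2,E); sL=24/17, sR=120/173; mL=12/17, mR=1056/2941; mL+mR=3132/2941 → advance +1; mR−mL=-60/173 → turn -1·90°
n=1: pose=(-5,-2,S); sL=3/5, sR=15/29; mL=3/10, mR=6/145; mL+mR=99/290 → advance +1; mR−mL=-15/58 → turn -1·90°
n=2: pose=(-5,-3,W); sL=24/49, sR=120/149; mL=12/49, mR=-1152/7301; mL+mR=636/7301 → advance +1; mR−mL=-60/149 → turn -1·90°
n=3: pose=(-6,-3,N); sL=12/13, sR=4/3; mL=6/13, mR=-8/39; mL+mR=10/39 → advance +1; mR−mL=-2/3 → turn -1·90°
n=4: pose=(-6,-2,E); sL=24/17, sR=120/173; mL=12/17, mR=1056/2941; mL+mR=3132/2941 → advance +1; mR−mL=-60/173 → turn -1·90°

0 24/17 120/173 12/17 1056/2941 -6 -2 E
1 3/5 15/29 3/10 6/145 -5 -2 S
2 24/49 120/149 12/49 -1152/7301 -5 -3 W
3 12/13 4/3 6/13 -8/39 -6 -3 N
4 24/17 120/173 12/17 1056/2941 -6 -2 E
final -5 -2 S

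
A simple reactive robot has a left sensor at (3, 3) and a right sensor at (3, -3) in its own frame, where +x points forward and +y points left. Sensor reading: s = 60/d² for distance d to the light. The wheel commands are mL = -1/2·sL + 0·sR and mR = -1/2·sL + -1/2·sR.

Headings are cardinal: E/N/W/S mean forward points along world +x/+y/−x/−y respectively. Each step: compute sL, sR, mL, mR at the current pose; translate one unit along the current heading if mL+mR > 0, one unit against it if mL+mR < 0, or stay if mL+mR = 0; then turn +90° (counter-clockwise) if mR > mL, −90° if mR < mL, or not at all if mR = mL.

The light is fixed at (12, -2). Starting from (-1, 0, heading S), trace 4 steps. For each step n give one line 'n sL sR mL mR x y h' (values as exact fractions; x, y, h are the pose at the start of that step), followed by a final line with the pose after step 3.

n=0: pose=(-1,0,S); sL=60/101, sR=60/257; mL=-30/101, mR=-10740/25957; mL+mR=-18450/25957 → advance -1; mR−mL=-30/257 → turn -1·90°
n=1: pose=(-1,1,W); sL=15/64, sR=15/73; mL=-15/128, mR=-2055/9344; mL+mR=-1575/4672 → advance -1; mR−mL=-15/146 → turn -1·90°
n=2: pose=(0,1,N); sL=20/87, sR=20/39; mL=-10/87, mR=-140/377; mL+mR=-550/1131 → advance -1; mR−mL=-10/39 → turn -1·90°
n=3: pose=(0,0,E); sL=30/53, sR=30/41; mL=-15/53, mR=-1410/2173; mL+mR=-2025/2173 → advance -1; mR−mL=-15/41 → turn -1·90°

0 60/101 60/257 -30/101 -10740/25957 -1 0 S
1 15/64 15/73 -15/128 -2055/9344 -1 1 W
2 20/87 20/39 -10/87 -140/377 0 1 N
3 30/53 30/41 -15/53 -1410/2173 0 0 E
final -1 0 S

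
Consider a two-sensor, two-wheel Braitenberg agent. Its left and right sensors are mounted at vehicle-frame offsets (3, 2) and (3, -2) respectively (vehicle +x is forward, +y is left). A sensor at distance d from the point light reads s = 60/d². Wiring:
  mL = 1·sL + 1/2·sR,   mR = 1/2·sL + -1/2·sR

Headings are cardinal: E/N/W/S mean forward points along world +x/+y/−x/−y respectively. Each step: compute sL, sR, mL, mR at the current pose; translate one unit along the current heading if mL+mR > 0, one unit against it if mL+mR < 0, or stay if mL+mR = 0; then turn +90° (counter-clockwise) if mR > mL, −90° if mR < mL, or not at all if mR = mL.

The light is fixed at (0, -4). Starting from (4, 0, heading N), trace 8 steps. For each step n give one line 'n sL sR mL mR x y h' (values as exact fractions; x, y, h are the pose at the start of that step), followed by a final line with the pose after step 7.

0 60/53 12/17 1338/901 192/901 4 0 N
1 30/49 30/29 1605/1421 -300/1421 4 1 E
2 60/53 60/13 2370/689 -1200/689 5 1 S
3 15/2 3/2 33/4 3 5 0 W
4 60/53 12/17 1338/901 192/901 4 0 N
5 30/49 30/29 1605/1421 -300/1421 4 1 E
6 60/53 60/13 2370/689 -1200/689 5 1 S
7 15/2 3/2 33/4 3 5 0 W
final 4 0 N

n=0: pose=(4,0,N); sL=60/53, sR=12/17; mL=1338/901, mR=192/901; mL+mR=90/53 → advance +1; mR−mL=-1146/901 → turn -1·90°
n=1: pose=(4,1,E); sL=30/49, sR=30/29; mL=1605/1421, mR=-300/1421; mL+mR=45/49 → advance +1; mR−mL=-1905/1421 → turn -1·90°
n=2: pose=(5,1,S); sL=60/53, sR=60/13; mL=2370/689, mR=-1200/689; mL+mR=90/53 → advance +1; mR−mL=-3570/689 → turn -1·90°
n=3: pose=(5,0,W); sL=15/2, sR=3/2; mL=33/4, mR=3; mL+mR=45/4 → advance +1; mR−mL=-21/4 → turn -1·90°
n=4: pose=(4,0,N); sL=60/53, sR=12/17; mL=1338/901, mR=192/901; mL+mR=90/53 → advance +1; mR−mL=-1146/901 → turn -1·90°
n=5: pose=(4,1,E); sL=30/49, sR=30/29; mL=1605/1421, mR=-300/1421; mL+mR=45/49 → advance +1; mR−mL=-1905/1421 → turn -1·90°
n=6: pose=(5,1,S); sL=60/53, sR=60/13; mL=2370/689, mR=-1200/689; mL+mR=90/53 → advance +1; mR−mL=-3570/689 → turn -1·90°
n=7: pose=(5,0,W); sL=15/2, sR=3/2; mL=33/4, mR=3; mL+mR=45/4 → advance +1; mR−mL=-21/4 → turn -1·90°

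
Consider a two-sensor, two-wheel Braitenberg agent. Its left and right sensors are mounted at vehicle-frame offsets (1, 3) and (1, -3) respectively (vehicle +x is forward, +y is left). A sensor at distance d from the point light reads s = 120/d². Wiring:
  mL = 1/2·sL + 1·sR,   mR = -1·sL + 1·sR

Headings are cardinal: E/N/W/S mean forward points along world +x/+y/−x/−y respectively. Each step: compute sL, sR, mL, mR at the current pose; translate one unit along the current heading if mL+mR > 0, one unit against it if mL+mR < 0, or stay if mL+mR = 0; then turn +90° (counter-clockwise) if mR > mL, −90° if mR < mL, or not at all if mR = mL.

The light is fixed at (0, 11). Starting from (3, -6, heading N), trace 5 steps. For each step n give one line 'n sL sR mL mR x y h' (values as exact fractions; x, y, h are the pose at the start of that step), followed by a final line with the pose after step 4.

n=0: pose=(3,-6,N); sL=15/32, sR=30/73; mL=3015/4672, mR=-135/2336; mL+mR=2745/4672 → advance +1; mR−mL=-45/64 → turn -1·90°
n=1: pose=(3,-5,E); sL=24/37, sR=120/377; mL=8964/13949, mR=-4608/13949; mL+mR=4356/13949 → advance +1; mR−mL=-36/37 → turn -1·90°
n=2: pose=(4,-5,S); sL=60/169, sR=12/29; mL=2898/4901, mR=288/4901; mL+mR=3186/4901 → advance +1; mR−mL=-90/169 → turn -1·90°
n=3: pose=(4,-6,W); sL=120/409, sR=24/41; mL=12276/16769, mR=4896/16769; mL+mR=17172/16769 → advance +1; mR−mL=-180/409 → turn -1·90°
n=4: pose=(3,-6,N); sL=15/32, sR=30/73; mL=3015/4672, mR=-135/2336; mL+mR=2745/4672 → advance +1; mR−mL=-45/64 → turn -1·90°

0 15/32 30/73 3015/4672 -135/2336 3 -6 N
1 24/37 120/377 8964/13949 -4608/13949 3 -5 E
2 60/169 12/29 2898/4901 288/4901 4 -5 S
3 120/409 24/41 12276/16769 4896/16769 4 -6 W
4 15/32 30/73 3015/4672 -135/2336 3 -6 N
final 3 -5 E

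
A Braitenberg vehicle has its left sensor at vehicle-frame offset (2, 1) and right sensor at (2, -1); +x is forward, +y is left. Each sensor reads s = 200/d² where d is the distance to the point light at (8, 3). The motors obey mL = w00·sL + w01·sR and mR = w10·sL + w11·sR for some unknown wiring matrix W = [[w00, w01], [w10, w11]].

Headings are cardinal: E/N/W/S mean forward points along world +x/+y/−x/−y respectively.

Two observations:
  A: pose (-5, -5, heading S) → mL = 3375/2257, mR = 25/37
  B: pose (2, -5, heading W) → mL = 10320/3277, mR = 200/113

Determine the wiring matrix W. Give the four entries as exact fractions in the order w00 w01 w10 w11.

obs A: pose=(-5,-5,S) → sL=50/61, sR=25/37, mL=3375/2257, mR=25/37
obs B: pose=(2,-5,W) → sL=40/29, sR=200/113, mL=10320/3277, mR=200/113
sensor matrix S = [[50/61, 25/37], [40/29, 200/113]]; det S = 3837000/7396189
solve [mL_A; mL_B] = S·[w00; w01] and [mR_A; mR_B] = S·[w10; w11]:
  w00 = 1, w01 = 1, w10 = 0, w11 = 1

1 1 0 1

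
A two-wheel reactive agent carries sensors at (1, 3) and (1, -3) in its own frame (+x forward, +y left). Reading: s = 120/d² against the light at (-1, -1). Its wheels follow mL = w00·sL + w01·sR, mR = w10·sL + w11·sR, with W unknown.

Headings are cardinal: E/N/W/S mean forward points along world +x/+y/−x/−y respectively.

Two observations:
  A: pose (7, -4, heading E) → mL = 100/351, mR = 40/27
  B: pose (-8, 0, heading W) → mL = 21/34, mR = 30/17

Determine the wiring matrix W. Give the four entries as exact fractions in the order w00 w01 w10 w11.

obs A: pose=(7,-4,E) → sL=40/27, sR=40/39, mL=100/351, mR=40/27
obs B: pose=(-8,0,W) → sL=30/17, sR=3/2, mL=21/34, mR=30/17
sensor matrix S = [[40/27, 40/39], [30/17, 3/2]]; det S = 820/1989
solve [mL_A; mL_B] = S·[w00; w01] and [mR_A; mR_B] = S·[w10; w11]:
  w00 = -1/2, w01 = 1, w10 = 1, w11 = 0

-1/2 1 1 0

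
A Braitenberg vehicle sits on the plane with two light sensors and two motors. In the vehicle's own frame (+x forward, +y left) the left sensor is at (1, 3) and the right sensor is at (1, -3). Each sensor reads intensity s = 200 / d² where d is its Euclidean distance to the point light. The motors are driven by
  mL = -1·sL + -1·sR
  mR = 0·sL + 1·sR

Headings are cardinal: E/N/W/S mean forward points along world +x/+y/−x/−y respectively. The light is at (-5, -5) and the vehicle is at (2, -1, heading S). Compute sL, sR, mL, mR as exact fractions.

200/109 8 -1072/109 8

left sensor world pos  = (5, -2); dL² = 109
right sensor world pos = (-1, -2); dR² = 25
sL = 200/109 = 200/109
sR = 200/25 = 8
mL = -1·sL + -1·sR = -1072/109
mR = 0·sL + 1·sR = 8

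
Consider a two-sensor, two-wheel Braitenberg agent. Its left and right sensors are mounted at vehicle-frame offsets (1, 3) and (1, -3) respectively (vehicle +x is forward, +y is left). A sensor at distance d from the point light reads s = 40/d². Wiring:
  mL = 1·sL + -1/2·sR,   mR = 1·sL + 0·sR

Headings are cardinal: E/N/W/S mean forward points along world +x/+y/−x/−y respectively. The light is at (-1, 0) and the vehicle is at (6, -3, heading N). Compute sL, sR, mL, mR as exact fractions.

left sensor world pos  = (3, -2); dL² = 20
right sensor world pos = (9, -2); dR² = 104
sL = 40/20 = 2
sR = 40/104 = 5/13
mL = 1·sL + -1/2·sR = 47/26
mR = 1·sL + 0·sR = 2

2 5/13 47/26 2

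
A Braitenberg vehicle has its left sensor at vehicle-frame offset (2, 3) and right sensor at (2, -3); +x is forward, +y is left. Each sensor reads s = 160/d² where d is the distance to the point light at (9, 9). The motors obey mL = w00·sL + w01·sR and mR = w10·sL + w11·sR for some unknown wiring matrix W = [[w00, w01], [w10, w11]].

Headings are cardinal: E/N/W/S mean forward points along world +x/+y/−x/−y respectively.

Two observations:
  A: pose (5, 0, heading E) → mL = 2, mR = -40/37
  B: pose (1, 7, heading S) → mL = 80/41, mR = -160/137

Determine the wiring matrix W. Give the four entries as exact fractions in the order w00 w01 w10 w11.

1/2 0 0 -1

obs A: pose=(5,0,E) → sL=4, sR=40/37, mL=2, mR=-40/37
obs B: pose=(1,7,S) → sL=160/41, sR=160/137, mL=80/41, mR=-160/137
sensor matrix S = [[4, 40/37], [160/41, 160/137]]; det S = 94080/207829
solve [mL_A; mL_B] = S·[w00; w01] and [mR_A; mR_B] = S·[w10; w11]:
  w00 = 1/2, w01 = 0, w10 = 0, w11 = -1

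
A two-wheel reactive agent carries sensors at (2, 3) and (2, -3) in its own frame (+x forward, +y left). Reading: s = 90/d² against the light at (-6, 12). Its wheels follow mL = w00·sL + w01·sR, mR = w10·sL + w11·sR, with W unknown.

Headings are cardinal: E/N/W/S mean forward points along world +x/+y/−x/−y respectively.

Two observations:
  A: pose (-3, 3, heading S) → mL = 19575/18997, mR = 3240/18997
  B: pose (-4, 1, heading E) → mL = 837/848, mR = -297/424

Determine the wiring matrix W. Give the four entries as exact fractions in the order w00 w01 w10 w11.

obs A: pose=(-3,3,S) → sL=90/157, sR=90/121, mL=19575/18997, mR=3240/18997
obs B: pose=(-4,1,E) → sL=9/8, sR=45/106, mL=837/848, mR=-297/424
sensor matrix S = [[90/157, 90/121], [9/8, 45/106]]; det S = -2389905/4027364
solve [mL_A; mL_B] = S·[w00; w01] and [mR_A; mR_B] = S·[w10; w11]:
  w00 = 1/2, w01 = 1, w10 = -1, w11 = 1

1/2 1 -1 1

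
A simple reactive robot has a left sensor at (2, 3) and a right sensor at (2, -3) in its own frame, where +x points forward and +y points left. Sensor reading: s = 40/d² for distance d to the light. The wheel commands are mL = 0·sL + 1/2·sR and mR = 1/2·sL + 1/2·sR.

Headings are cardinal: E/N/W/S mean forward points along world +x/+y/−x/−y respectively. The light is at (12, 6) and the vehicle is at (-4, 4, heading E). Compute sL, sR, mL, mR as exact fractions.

left sensor world pos  = (-2, 7); dL² = 197
right sensor world pos = (-2, 1); dR² = 221
sL = 40/197 = 40/197
sR = 40/221 = 40/221
mL = 0·sL + 1/2·sR = 20/221
mR = 1/2·sL + 1/2·sR = 8360/43537

40/197 40/221 20/221 8360/43537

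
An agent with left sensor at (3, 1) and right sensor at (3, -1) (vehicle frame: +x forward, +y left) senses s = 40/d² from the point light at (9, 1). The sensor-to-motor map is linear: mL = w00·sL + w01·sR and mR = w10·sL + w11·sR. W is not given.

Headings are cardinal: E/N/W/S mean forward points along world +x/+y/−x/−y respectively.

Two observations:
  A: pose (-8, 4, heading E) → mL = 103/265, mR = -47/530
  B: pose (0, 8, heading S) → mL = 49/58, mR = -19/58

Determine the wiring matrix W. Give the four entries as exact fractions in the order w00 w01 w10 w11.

1 1 -1 1/2

obs A: pose=(-8,4,E) → sL=10/53, sR=1/5, mL=103/265, mR=-47/530
obs B: pose=(0,8,S) → sL=1/2, sR=10/29, mL=49/58, mR=-19/58
sensor matrix S = [[10/53, 1/5], [1/2, 10/29]]; det S = -537/15370
solve [mL_A; mL_B] = S·[w00; w01] and [mR_A; mR_B] = S·[w10; w11]:
  w00 = 1, w01 = 1, w10 = -1, w11 = 1/2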